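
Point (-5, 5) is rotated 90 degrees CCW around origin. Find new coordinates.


cos(90) = 0, sin(90) = 1
x' = -5*0 - 5*1 = -5
y' = -5*1 + 5*0 = -5

(-5, -5)


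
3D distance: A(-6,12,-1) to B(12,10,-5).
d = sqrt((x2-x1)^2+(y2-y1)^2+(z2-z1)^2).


dx=18, dy=-2, dz=-4
d = sqrt(324+4+16) = sqrt(344) = 18.5472

18.5472


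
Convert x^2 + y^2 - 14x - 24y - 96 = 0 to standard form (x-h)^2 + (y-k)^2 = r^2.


h = -D/2 = 14/2 = 7
k = -E/2 = 24/2 = 12
r^2 = h^2 + k^2 - F = 49 + 144 + 96 = 289
r = 17

Center (7, 12), radius = 17


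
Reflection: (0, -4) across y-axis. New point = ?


Reflection rule for y-axis: (-x, y)
(0, -4) -> (0, -4)

(0, -4)


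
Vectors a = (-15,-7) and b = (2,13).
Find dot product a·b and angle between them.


a·b = -15*2 - 7*13 = -30 - 91 = -121
|a| = sqrt(225+49) = 16.5529
|b| = sqrt(4+169) = 13.1529
cos(theta) = -121/(sqrt(274)*sqrt(173)) = -121/sqrt(47402) = -0.555760
theta = arccos(-121/sqrt(47402)) = 123.7631 degrees

a·b = -121, theta = 123.7631 deg


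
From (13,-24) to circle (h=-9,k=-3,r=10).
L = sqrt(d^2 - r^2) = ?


d = sqrt((13+ 9)^2 + (-24+ 3)^2) = sqrt(484+441) = 30.4138
L = sqrt(925.0000 - 100) = sqrt(825.0000) = 28.7228

28.7228


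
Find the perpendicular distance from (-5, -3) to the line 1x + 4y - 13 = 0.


|1*(-5) + 4*(-3) - 13| = |-30| = 30
sqrt(1 + 16) = sqrt(17) = 4.1231
d = 30/sqrt(17) = 7.2761

7.2761


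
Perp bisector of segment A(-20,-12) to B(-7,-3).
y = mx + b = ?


Midpoint = (-13.5, -7.5)
Slope of AB = dy/dx = 9/13 = 0.6923
Perp slope = -dx/dy = -13/9 = -1.4444
b = My - (perp slope)*Mx = -7.5 + (13*(-13.5))/9 = -7.5 - 19.5000 = -27.0000

y = -1.4444x - 27.0000


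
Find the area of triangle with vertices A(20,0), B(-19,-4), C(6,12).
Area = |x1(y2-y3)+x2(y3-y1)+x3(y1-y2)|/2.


20*(-4-12) = -320
-19*(12-0) = -228
6*(0+ 4) = 24
sum = -524
Area = |-524|/2 = 262.0000

262.0000 sq units


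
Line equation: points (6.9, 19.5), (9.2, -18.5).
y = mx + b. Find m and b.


m = (-38.0)/(2.3) = -16.5217
b = y1 - m*x1 = 19.5 - (-38.0*6.9)/(2.3) = 19.5 + 114.0000 = 133.5000

y = -16.5217x + 133.5000


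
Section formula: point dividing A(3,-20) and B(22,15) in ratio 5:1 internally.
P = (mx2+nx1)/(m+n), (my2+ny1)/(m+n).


Px = (5*22 + 1*3)/6 = 113/6 = 18.8333
Py = (5*15 + 1*(-20))/6 = 55/6 = 9.1667

P = (18.8333, 9.1667)


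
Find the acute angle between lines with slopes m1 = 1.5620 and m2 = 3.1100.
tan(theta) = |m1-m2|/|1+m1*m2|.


m1-m2 = -1.548
1+m1*m2 = 5.85782
tan(theta) = |-1.548/5.85782| = 0.264262
theta = arctan(|-1.548/5.85782|) = 14.8027 degrees (acute angle)

14.8027 degrees


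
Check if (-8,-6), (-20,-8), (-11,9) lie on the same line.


-8*(-8-9) - 20*(9+ 6) - 11*(-6+ 8)
= 136 - 300 - 22 = -186

No, not collinear (determinant = -186)


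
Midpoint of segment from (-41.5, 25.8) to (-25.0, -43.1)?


Mx = (-41.5 - 25.0)/2 = -66.5/2 = -33.2500
My = (25.8 - 43.1)/2 = -17.3/2 = -8.6500

(-33.2500, -8.6500)


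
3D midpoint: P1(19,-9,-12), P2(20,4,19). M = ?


Mx = (19+20)/2 = 19.5000
My = (-9+4)/2 = -2.5000
Mz = (-12+19)/2 = 3.5000

M = (19.5000, -2.5000, 3.5000)


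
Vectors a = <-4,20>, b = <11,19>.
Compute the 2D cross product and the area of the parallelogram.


cross = -4*19 - 20*11 = -76 - 220 = -296
Parallelogram area = |-296| = 296

cross = -296, parallelogram area = 296


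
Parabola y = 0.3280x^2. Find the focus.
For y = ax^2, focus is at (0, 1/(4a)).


a = 0.3280
4a = 1.3120
focus = (0, 1/1.3120) = (0, 0.7622)

Focus = (0, 0.7622)


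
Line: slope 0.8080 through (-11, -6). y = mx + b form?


y + 6 = 0.8080(x + 11)
y = 0.8080x - 6 - 0.8080*(-11)
y = 0.8080x + 2.8880

y = 0.8080x + 2.8880


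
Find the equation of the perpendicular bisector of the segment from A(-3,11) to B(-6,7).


Midpoint = (-4.5, 9)
Slope of AB = dy/dx = -4/(-3) = 1.3333
Perp slope = -dx/dy = -3/4 = -0.7500
b = My - (perp slope)*Mx = 9 + (-3*(-4.5))/(-4) = 9 - 3.3750 = 5.6250

y = -0.7500x + 5.6250


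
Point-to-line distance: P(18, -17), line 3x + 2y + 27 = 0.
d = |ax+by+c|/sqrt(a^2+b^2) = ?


|3*18 + 2*(-17) + 27| = |47| = 47
sqrt(9 + 4) = sqrt(13) = 3.6056
d = 47/sqrt(13) = 13.0355

13.0355


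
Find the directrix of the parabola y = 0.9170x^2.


a = 0.9170
1/(4a) = 0.2726
directrix: y = -0.2726 = -0.2726

y = -0.2726


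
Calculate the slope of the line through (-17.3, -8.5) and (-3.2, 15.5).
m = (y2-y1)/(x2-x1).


dy = 15.5 + 8.5 = 24.0
dx = -3.2 + 17.3 = 14.1
m = 24.0/14.1 = 1.7021

m = 1.7021


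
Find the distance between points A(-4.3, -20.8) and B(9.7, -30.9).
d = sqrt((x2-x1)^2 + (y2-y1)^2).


dx = 9.7 + 4.3 = 14.0
dy = -30.9 + 20.8 = -10.1
d = sqrt(196.0 + 102.01) = sqrt(298.01) = 17.2630

17.2630


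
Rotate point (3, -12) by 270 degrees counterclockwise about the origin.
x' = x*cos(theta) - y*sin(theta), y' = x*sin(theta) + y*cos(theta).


cos(270) = 0, sin(270) = -1
x' = 3*0 + 12*(-1) = -12
y' = 3*(-1) - 12*0 = -3

(-12, -3)


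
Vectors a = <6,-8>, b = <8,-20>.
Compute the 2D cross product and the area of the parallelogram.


cross = 6*(-20) + 8*8 = -120 + 64 = -56
Parallelogram area = |-56| = 56

cross = -56, parallelogram area = 56


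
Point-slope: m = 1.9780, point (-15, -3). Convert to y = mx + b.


y + 3 = 1.9780(x + 15)
y = 1.9780x - 3 - 1.9780*(-15)
y = 1.9780x + 26.6700

y = 1.9780x + 26.6700


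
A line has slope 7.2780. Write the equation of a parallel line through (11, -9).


Parallel lines have equal slopes.
m2 = 7.2780
b2 = -9 - 7.2780*11 = -89.0580

y = 7.2780x - 89.0580


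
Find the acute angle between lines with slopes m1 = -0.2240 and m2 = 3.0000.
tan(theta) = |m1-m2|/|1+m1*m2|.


m1-m2 = -3.224
1+m1*m2 = 0.328
tan(theta) = |-3.224/0.328| = 9.829268
theta = arctan(|-3.224/0.328|) = 84.1909 degrees (acute angle)

84.1909 degrees


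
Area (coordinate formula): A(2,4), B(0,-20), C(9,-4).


2*(-20+ 4) = -32
0*(-4-4) = 0
9*(4+ 20) = 216
sum = 184
Area = |184|/2 = 92.0000

92.0000 sq units


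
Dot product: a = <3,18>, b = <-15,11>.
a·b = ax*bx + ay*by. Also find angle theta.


a·b = 3*(-15) + 18*11 = -45 + 198 = 153
|a| = sqrt(9+324) = 18.2483
|b| = sqrt(225+121) = 18.6011
cos(theta) = 153/(sqrt(333)*sqrt(346)) = 153/sqrt(115218) = 0.450745
theta = arccos(153/sqrt(115218)) = 63.2085 degrees

a·b = 153, theta = 63.2085 deg


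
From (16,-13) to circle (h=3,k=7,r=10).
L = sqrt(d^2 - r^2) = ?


d = sqrt((16-3)^2 + (-13-7)^2) = sqrt(169+400) = 23.8537
L = sqrt(569.0000 - 100) = sqrt(469.0000) = 21.6564

21.6564


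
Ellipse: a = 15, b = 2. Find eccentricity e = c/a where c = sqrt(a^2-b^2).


c = sqrt(225-4) = sqrt(221) = 14.8661
e = c/a = sqrt(221)/15 = 0.9911

e = 0.9911


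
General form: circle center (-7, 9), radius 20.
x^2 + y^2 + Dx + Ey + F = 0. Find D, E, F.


(x+ 7)^2 + (y-9)^2 = 20^2
D = -2h = 14, E = -2k = -18
F = h^2+k^2-r^2 = 49+81-400 = -270

D = 14, E = -18, F = -270


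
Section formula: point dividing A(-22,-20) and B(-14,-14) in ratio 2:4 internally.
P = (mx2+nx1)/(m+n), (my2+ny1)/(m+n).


Px = (2*(-14) + 4*(-22))/6 = -116/6 = -19.3333
Py = (2*(-14) + 4*(-20))/6 = -108/6 = -18.0000

P = (-19.3333, -18.0000)


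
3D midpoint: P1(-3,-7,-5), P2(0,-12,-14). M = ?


Mx = (-3+0)/2 = -1.5000
My = (-7- 12)/2 = -9.5000
Mz = (-5- 14)/2 = -9.5000

M = (-1.5000, -9.5000, -9.5000)


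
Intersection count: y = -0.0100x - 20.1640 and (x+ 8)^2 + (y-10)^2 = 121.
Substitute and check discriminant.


Substitute y = -0.0100x - 20.1640: (x+ 8)^2 + (-0.0100x- 20.1640-10)^2 = 121
Expand to Ax^2 + Bx + C = 0, where b-k = -30.164
A = 1+m^2 = 1.0001
B = 2(m(b-k) - h) = 2(-0.0100*(-30.164) + 8) = 16.60328
C = h^2 + (b-k)^2 - r^2 = 64 + 909.866896 - 121 = 852.866896
disc = B^2-4AC = 275.6689 - 3411.8087 = -3136.1398
disc < 0

0 intersection points


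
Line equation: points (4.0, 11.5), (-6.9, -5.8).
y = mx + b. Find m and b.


m = (-17.3)/(-10.9) = 1.5872
b = y1 - m*x1 = 11.5 - (-17.3*4.0)/(-10.9) = 11.5 - 6.3486 = 5.1514

y = 1.5872x + 5.1514


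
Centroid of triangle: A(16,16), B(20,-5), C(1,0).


Gx = (16+20+1)/3 = 37/3 = 12.3333
Gy = (16- 5+0)/3 = 11/3 = 3.6667

G = (12.3333, 3.6667)


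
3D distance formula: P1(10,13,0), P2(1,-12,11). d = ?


dx=-9, dy=-25, dz=11
d = sqrt(81+625+121) = sqrt(827) = 28.7576

28.7576


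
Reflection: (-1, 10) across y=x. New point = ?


Reflection rule for y=x: (y, x)
(-1, 10) -> (10, -1)

(10, -1)


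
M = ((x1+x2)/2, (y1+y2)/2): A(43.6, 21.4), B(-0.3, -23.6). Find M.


Mx = (43.6 - 0.3)/2 = 43.3/2 = 21.6500
My = (21.4 - 23.6)/2 = -2.2/2 = -1.1000

(21.6500, -1.1000)


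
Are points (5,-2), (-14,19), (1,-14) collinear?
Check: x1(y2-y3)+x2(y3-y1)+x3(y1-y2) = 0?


5*(19+ 14) - 14*(-14+ 2) + 1*(-2-19)
= 165 + 168 - 21 = 312

No, not collinear (determinant = 312)


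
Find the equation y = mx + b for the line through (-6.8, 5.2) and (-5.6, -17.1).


m = (-22.3)/(1.2) = -18.5833
b = y1 - m*x1 = 5.2 - (-22.3*(-6.8))/(1.2) = 5.2 - 126.3667 = -121.1667

y = -18.5833x - 121.1667


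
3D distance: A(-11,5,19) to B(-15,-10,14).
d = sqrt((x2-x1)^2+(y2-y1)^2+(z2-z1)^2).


dx=-4, dy=-15, dz=-5
d = sqrt(16+225+25) = sqrt(266) = 16.3095

16.3095


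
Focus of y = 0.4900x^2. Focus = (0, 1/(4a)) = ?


a = 0.4900
4a = 1.9600
focus = (0, 1/1.9600) = (0, 0.5102)

Focus = (0, 0.5102)


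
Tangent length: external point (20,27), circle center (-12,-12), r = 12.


d = sqrt((20+ 12)^2 + (27+ 12)^2) = sqrt(1024+1521) = 50.4480
L = sqrt(2545.0000 - 144) = sqrt(2401.0000) = 49.0000

49.0000


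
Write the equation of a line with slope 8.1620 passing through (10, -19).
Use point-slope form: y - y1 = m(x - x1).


y + 19 = 8.1620(x - 10)
y = 8.1620x - 19 - 8.1620*10
y = 8.1620x - 100.6200

y = 8.1620x - 100.6200


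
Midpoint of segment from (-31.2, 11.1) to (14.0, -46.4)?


Mx = (-31.2 + 14.0)/2 = -17.2/2 = -8.6000
My = (11.1 - 46.4)/2 = -35.3/2 = -17.6500

(-8.6000, -17.6500)


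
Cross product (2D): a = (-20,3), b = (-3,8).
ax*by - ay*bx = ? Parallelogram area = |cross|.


cross = -20*8 - 3*(-3) = -160 + 9 = -151
Parallelogram area = |-151| = 151

cross = -151, parallelogram area = 151


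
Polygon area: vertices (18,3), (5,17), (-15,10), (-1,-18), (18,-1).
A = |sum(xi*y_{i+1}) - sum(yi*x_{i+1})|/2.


sum(xi*y_{i+1}) = 18*17 + 5*10 - 15*(-18) - 1*(-1) + 18*3 = 681
sum(yi*x_{i+1}) = 3*5 + 17*(-15) + 10*(-1) - 18*18 - 1*18 = -592
Area = |681 + 592|/2 = 1273/2 = 636.5000

636.5000 sq units


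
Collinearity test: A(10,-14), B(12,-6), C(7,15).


10*(-6-15) + 12*(15+ 14) + 7*(-14+ 6)
= -210 + 348 - 56 = 82

No, not collinear (determinant = 82)


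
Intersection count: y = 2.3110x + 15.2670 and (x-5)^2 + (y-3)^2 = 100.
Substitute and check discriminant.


Substitute y = 2.3110x + 15.2670: (x-5)^2 + (2.3110x+15.2670-3)^2 = 100
Expand to Ax^2 + Bx + C = 0, where b-k = 12.267
A = 1+m^2 = 6.340721
B = 2(m(b-k) - h) = 2(2.3110*12.267 - 5) = 46.698074
C = h^2 + (b-k)^2 - r^2 = 25 + 150.479289 - 100 = 75.479289
disc = B^2-4AC = 2180.7101 - 1914.3725 = 266.3376
disc > 0

2 intersection points


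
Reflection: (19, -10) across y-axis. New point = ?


Reflection rule for y-axis: (-x, y)
(19, -10) -> (-19, -10)

(-19, -10)


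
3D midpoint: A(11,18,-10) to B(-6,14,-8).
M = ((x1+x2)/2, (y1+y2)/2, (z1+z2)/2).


Mx = (11- 6)/2 = 2.5000
My = (18+14)/2 = 16.0000
Mz = (-10- 8)/2 = -9.0000

M = (2.5000, 16.0000, -9.0000)


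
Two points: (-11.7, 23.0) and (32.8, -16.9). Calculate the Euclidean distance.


dx = 32.8 + 11.7 = 44.5
dy = -16.9 - 23.0 = -39.9
d = sqrt(1980.25 + 1592.01) = sqrt(3572.26) = 59.7684

59.7684


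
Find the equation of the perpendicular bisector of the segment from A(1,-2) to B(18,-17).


Midpoint = (9.5, -9.5)
Slope of AB = dy/dx = -15/17 = -0.8824
Perp slope = -dx/dy = 17/15 = 1.1333
b = My - (perp slope)*Mx = -9.5 + (17*9.5)/(-15) = -9.5 - 10.7667 = -20.2667

y = 1.1333x - 20.2667


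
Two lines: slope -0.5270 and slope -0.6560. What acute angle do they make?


m1-m2 = 0.129
1+m1*m2 = 1.345712
tan(theta) = |0.129/1.345712| = 0.095860
theta = arctan(|0.129/1.345712|) = 5.4756 degrees (acute angle)

5.4756 degrees


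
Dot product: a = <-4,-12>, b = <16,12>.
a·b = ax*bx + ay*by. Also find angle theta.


a·b = -4*16 - 12*12 = -64 - 144 = -208
|a| = sqrt(16+144) = 12.6491
|b| = sqrt(256+144) = 20.0000
cos(theta) = -208/(sqrt(160)*sqrt(400)) = -208/sqrt(64000) = -0.822192
theta = arccos(-208/sqrt(64000)) = 145.3048 degrees

a·b = -208, theta = 145.3048 deg


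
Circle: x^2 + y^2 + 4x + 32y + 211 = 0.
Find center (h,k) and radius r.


h = -D/2 = -4/2 = -2
k = -E/2 = -32/2 = -16
r^2 = h^2 + k^2 - F = 4 + 256 - 211 = 49
r = 7

Center (-2, -16), radius = 7


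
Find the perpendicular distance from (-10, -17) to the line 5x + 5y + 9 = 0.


|5*(-10) + 5*(-17) + 9| = |-126| = 126
sqrt(25 + 25) = sqrt(50) = 7.0711
d = 126/sqrt(50) = 17.8191

17.8191


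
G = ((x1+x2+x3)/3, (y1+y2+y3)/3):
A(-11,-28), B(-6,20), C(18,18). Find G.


Gx = (-11- 6+18)/3 = 1/3 = 0.3333
Gy = (-28+20+18)/3 = 10/3 = 3.3333

G = (0.3333, 3.3333)


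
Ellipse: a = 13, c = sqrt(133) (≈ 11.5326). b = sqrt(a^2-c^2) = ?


b^2 = 13^2 - (sqrt(133))^2 = 169 - 133 = 36
b = sqrt(36) = 6

b = 6


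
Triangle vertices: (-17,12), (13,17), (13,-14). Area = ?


-17*(17+ 14) = -527
13*(-14-12) = -338
13*(12-17) = -65
sum = -930
Area = |-930|/2 = 465.0000

465.0000 sq units


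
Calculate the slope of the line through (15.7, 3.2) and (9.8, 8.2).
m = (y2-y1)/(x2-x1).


dy = 8.2 - 3.2 = 5
dx = 9.8 - 15.7 = -5.9
m = 5/(-5.9) = -0.8475

m = -0.8475


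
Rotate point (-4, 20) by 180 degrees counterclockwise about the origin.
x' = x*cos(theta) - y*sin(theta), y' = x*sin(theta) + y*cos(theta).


cos(180) = -1, sin(180) = 0
x' = -4*(-1) - 20*0 = 4
y' = -4*0 + 20*(-1) = -20

(4, -20)


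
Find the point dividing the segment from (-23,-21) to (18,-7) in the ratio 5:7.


Px = (5*18 + 7*(-23))/12 = -71/12 = -5.9167
Py = (5*(-7) + 7*(-21))/12 = -182/12 = -15.1667

P = (-5.9167, -15.1667)


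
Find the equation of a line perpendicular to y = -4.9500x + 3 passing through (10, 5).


Perpendicular slope = -1/m1 = -1/(-4.9500) = 0.2020
b2 = y0 - m2*x0 = 5 + 10/(-4.9500) = 5 - 2.0202 = 2.9798

y = 0.2020x + 2.9798


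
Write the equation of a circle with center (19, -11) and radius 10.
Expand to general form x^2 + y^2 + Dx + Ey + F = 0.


(x-19)^2 + (y+ 11)^2 = 10^2
D = -2h = -38, E = -2k = 22
F = h^2+k^2-r^2 = 361+121-100 = 382

x^2 + y^2 - 38x + 22y + 382 = 0


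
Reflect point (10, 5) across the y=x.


Reflection rule for y=x: (y, x)
(10, 5) -> (5, 10)

(5, 10)


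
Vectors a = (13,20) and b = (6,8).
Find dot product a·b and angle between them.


a·b = 13*6 + 20*8 = 78 + 160 = 238
|a| = sqrt(169+400) = 23.8537
|b| = sqrt(36+64) = 10.0000
cos(theta) = 238/(sqrt(569)*sqrt(100)) = 238/sqrt(56900) = 0.997748
theta = arccos(238/sqrt(56900)) = 3.8460 degrees

a·b = 238, theta = 3.8460 deg


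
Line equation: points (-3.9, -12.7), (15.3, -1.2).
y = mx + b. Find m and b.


m = (11.5)/(19.2) = 0.5990
b = y1 - m*x1 = -12.7 - (11.5*(-3.9))/(19.2) = -12.7 + 2.3359 = -10.3641

y = 0.5990x - 10.3641


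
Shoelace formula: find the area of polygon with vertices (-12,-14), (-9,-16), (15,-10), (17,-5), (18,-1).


sum(xi*y_{i+1}) = -12*(-16) - 9*(-10) + 15*(-5) + 17*(-1) + 18*(-14) = -62
sum(yi*x_{i+1}) = -14*(-9) - 16*15 - 10*17 - 5*18 - 1*(-12) = -362
Area = |-62 + 362|/2 = 300/2 = 150.0000

150.0000 sq units


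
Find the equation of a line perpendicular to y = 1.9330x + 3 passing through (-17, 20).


Perpendicular slope = -1/m1 = -1/1.9330 = -0.5173
b2 = y0 - m2*x0 = 20 - 17/1.9330 = 20 - 8.7946 = 11.2054

y = -0.5173x + 11.2054


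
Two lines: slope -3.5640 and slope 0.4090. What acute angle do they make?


m1-m2 = -3.973
1+m1*m2 = -0.457676
tan(theta) = |-3.973/(-0.457676)| = 8.680814
theta = arctan(|-3.973/(-0.457676)|) = 83.4287 degrees (acute angle)

83.4287 degrees


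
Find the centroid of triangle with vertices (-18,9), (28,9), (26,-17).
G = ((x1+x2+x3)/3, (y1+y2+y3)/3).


Gx = (-18+28+26)/3 = 36/3 = 12.0000
Gy = (9+9- 17)/3 = 1/3 = 0.3333

G = (12.0000, 0.3333)


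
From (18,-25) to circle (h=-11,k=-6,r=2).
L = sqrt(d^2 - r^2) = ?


d = sqrt((18+ 11)^2 + (-25+ 6)^2) = sqrt(841+361) = 34.6699
L = sqrt(1202.0000 - 4) = sqrt(1198.0000) = 34.6121

34.6121


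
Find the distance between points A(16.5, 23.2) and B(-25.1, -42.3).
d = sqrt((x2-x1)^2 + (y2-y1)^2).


dx = -25.1 - 16.5 = -41.6
dy = -42.3 - 23.2 = -65.5
d = sqrt(1730.56 + 4290.25) = sqrt(6020.81) = 77.5939

77.5939


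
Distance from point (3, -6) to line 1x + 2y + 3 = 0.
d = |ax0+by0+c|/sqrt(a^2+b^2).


|1*3 + 2*(-6) + 3| = |-6| = 6
sqrt(1 + 4) = sqrt(5) = 2.2361
d = 6/sqrt(5) = 2.6833

2.6833


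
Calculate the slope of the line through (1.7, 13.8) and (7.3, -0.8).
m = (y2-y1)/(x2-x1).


dy = -0.8 - 13.8 = -14.6
dx = 7.3 - 1.7 = 5.6
m = -14.6/5.6 = -2.6071

m = -2.6071


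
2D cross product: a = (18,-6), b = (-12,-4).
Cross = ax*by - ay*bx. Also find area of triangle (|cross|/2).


cross = 18*(-4) + 6*(-12) = -72 - 72 = -144
Triangle area = |-144|/2 = 144/2 = 72.0000

cross = -144, triangle area = 72.0000


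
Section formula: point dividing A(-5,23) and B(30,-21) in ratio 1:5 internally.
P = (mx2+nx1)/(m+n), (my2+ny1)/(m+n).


Px = (1*30 + 5*(-5))/6 = 5/6 = 0.8333
Py = (1*(-21) + 5*23)/6 = 94/6 = 15.6667

P = (0.8333, 15.6667)


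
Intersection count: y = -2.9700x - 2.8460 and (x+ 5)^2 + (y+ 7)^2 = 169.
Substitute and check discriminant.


Substitute y = -2.9700x - 2.8460: (x+ 5)^2 + (-2.9700x- 2.8460+ 7)^2 = 169
Expand to Ax^2 + Bx + C = 0, where b-k = 4.154
A = 1+m^2 = 9.8209
B = 2(m(b-k) - h) = 2(-2.9700*4.154 + 5) = -14.67476
C = h^2 + (b-k)^2 - r^2 = 25 + 17.255716 - 169 = -126.744284
disc = B^2-4AC = 215.3486 + 4978.9718 = 5194.3204
disc > 0

2 intersection points


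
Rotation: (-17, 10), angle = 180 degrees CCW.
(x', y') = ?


cos(180) = -1, sin(180) = 0
x' = -17*(-1) - 10*0 = 17
y' = -17*0 + 10*(-1) = -10

(17, -10)


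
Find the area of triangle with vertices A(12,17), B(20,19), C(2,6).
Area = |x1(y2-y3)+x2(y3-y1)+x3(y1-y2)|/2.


12*(19-6) = 156
20*(6-17) = -220
2*(17-19) = -4
sum = -68
Area = |-68|/2 = 34.0000

34.0000 sq units


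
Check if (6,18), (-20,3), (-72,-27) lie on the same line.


6*(3+ 27) - 20*(-27-18) - 72*(18-3)
= 180 + 900 - 1080 = 0

Yes, collinear (determinant = 0)


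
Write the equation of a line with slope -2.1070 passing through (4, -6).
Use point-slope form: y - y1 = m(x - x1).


y + 6 = -2.1070(x - 4)
y = -2.1070x - 6 + 2.1070*4
y = -2.1070x + 2.4280

y = -2.1070x + 2.4280


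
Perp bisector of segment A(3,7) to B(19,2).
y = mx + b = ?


Midpoint = (11, 4.5)
Slope of AB = dy/dx = -5/16 = -0.3125
Perp slope = -dx/dy = 16/5 = 3.2000
b = My - (perp slope)*Mx = 4.5 + (16*11)/(-5) = 4.5 - 35.2000 = -30.7000

y = 3.2000x - 30.7000


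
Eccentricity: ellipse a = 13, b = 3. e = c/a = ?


c = sqrt(169-9) = sqrt(160) = 12.6491
e = c/a = sqrt(160)/13 = 0.9730

e = 0.9730


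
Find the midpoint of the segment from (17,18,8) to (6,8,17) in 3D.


Mx = (17+6)/2 = 11.5000
My = (18+8)/2 = 13.0000
Mz = (8+17)/2 = 12.5000

M = (11.5000, 13.0000, 12.5000)


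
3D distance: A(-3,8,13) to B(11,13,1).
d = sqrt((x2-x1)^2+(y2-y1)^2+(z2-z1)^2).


dx=14, dy=5, dz=-12
d = sqrt(196+25+144) = sqrt(365) = 19.1050

19.1050


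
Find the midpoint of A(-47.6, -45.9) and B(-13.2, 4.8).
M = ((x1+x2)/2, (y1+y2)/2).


Mx = (-47.6 - 13.2)/2 = -60.8/2 = -30.4000
My = (-45.9 + 4.8)/2 = -41.1/2 = -20.5500

(-30.4000, -20.5500)


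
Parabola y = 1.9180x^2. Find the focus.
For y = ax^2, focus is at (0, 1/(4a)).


a = 1.9180
4a = 7.6720
focus = (0, 1/7.6720) = (0, 0.1303)

Focus = (0, 0.1303)


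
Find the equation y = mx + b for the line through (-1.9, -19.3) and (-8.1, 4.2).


m = (23.5)/(-6.2) = -3.7903
b = y1 - m*x1 = -19.3 - (23.5*(-1.9))/(-6.2) = -19.3 - 7.2016 = -26.5016

y = -3.7903x - 26.5016


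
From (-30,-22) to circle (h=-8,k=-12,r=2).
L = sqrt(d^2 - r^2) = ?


d = sqrt((-30+ 8)^2 + (-22+ 12)^2) = sqrt(484+100) = 24.1661
L = sqrt(584.0000 - 4) = sqrt(580.0000) = 24.0832

24.0832


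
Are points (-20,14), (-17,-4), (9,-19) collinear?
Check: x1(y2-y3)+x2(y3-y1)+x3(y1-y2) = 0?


-20*(-4+ 19) - 17*(-19-14) + 9*(14+ 4)
= -300 + 561 + 162 = 423

No, not collinear (determinant = 423)


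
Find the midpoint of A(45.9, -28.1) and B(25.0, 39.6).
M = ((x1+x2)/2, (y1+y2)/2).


Mx = (45.9 + 25.0)/2 = 70.9/2 = 35.4500
My = (-28.1 + 39.6)/2 = 11.5/2 = 5.7500

(35.4500, 5.7500)


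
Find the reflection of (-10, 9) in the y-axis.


Reflection rule for y-axis: (-x, y)
(-10, 9) -> (10, 9)

(10, 9)


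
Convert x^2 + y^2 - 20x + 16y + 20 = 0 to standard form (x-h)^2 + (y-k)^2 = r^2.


h = -D/2 = 20/2 = 10
k = -E/2 = -16/2 = -8
r^2 = h^2 + k^2 - F = 100 + 64 - 20 = 144
r = 12

Center (10, -8), radius = 12


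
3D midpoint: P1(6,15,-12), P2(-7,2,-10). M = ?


Mx = (6- 7)/2 = -0.5000
My = (15+2)/2 = 8.5000
Mz = (-12- 10)/2 = -11.0000

M = (-0.5000, 8.5000, -11.0000)


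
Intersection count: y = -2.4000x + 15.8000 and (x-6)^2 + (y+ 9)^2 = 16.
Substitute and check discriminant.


Substitute y = -2.4000x + 15.8000: (x-6)^2 + (-2.4000x+15.8000+ 9)^2 = 16
Expand to Ax^2 + Bx + C = 0, where b-k = 24.8
A = 1+m^2 = 6.76
B = 2(m(b-k) - h) = 2(-2.4000*24.8 - 6) = -131.04
C = h^2 + (b-k)^2 - r^2 = 36 + 615.04 - 16 = 635.04
disc = B^2-4AC = 17171.4816 - 17171.4816 = 0
disc = 0

1 intersection point (tangent)


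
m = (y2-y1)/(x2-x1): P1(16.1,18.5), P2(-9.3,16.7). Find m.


dy = 16.7 - 18.5 = -1.8
dx = -9.3 - 16.1 = -25.4
m = -1.8/(-25.4) = 0.0709

m = 0.0709


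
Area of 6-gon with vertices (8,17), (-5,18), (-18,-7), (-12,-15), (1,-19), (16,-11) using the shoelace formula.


sum(xi*y_{i+1}) = 8*18 - 5*(-7) - 18*(-15) - 12*(-19) + 1*(-11) + 16*17 = 938
sum(yi*x_{i+1}) = 17*(-5) + 18*(-18) - 7*(-12) - 15*1 - 19*16 - 11*8 = -732
Area = |938 + 732|/2 = 1670/2 = 835.0000

835.0000 sq units


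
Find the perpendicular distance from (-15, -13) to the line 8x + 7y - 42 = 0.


|8*(-15) + 7*(-13) - 42| = |-253| = 253
sqrt(64 + 49) = sqrt(113) = 10.6301
d = 253/sqrt(113) = 23.8002

23.8002


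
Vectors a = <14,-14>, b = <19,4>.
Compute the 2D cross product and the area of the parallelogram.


cross = 14*4 + 14*19 = 56 + 266 = 322
Parallelogram area = |322| = 322

cross = 322, parallelogram area = 322


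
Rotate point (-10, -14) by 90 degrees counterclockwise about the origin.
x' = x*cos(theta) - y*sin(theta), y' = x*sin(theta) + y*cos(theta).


cos(90) = 0, sin(90) = 1
x' = -10*0 + 14*1 = 14
y' = -10*1 - 14*0 = -10

(14, -10)


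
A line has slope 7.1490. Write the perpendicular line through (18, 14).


Perpendicular slope = -1/m1 = -1/7.1490 = -0.1399
b2 = y0 - m2*x0 = 14 + 18/7.1490 = 14 + 2.5178 = 16.5178

y = -0.1399x + 16.5178


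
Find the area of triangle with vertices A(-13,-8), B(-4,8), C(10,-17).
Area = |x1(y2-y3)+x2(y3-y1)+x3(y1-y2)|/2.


-13*(8+ 17) = -325
-4*(-17+ 8) = 36
10*(-8-8) = -160
sum = -449
Area = |-449|/2 = 224.5000

224.5000 sq units


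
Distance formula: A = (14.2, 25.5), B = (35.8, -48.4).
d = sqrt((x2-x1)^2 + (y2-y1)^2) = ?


dx = 35.8 - 14.2 = 21.6
dy = -48.4 - 25.5 = -73.9
d = sqrt(466.56 + 5461.21) = sqrt(5927.77) = 76.9920

76.9920


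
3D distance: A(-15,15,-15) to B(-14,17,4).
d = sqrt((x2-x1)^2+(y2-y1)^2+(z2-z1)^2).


dx=1, dy=2, dz=19
d = sqrt(1+4+361) = sqrt(366) = 19.1311

19.1311


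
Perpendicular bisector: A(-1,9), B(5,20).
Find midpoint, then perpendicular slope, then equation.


Midpoint = (2, 14.5)
Slope of AB = dy/dx = 11/6 = 1.8333
Perp slope = -dx/dy = -6/11 = -0.5455
b = My - (perp slope)*Mx = 14.5 + (6*2)/11 = 14.5 + 1.0909 = 15.5909

y = -0.5455x + 15.5909


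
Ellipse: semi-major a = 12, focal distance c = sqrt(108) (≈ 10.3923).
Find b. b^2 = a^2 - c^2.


b^2 = 12^2 - (sqrt(108))^2 = 144 - 108 = 36
b = sqrt(36) = 6

b = 6


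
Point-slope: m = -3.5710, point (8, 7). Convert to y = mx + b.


y - 7 = -3.5710(x - 8)
y = -3.5710x + 7 + 3.5710*8
y = -3.5710x + 35.5680

y = -3.5710x + 35.5680


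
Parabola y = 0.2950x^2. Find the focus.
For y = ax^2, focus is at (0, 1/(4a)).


a = 0.2950
4a = 1.1800
focus = (0, 1/1.1800) = (0, 0.8475)

Focus = (0, 0.8475)


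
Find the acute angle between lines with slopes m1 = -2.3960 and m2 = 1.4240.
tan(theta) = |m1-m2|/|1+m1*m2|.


m1-m2 = -3.82
1+m1*m2 = -2.411904
tan(theta) = |-3.82/(-2.411904)| = 1.583811
theta = arctan(|-3.82/(-2.411904)|) = 57.7322 degrees (acute angle)

57.7322 degrees


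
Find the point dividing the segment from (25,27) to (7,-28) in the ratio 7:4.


Px = (7*7 + 4*25)/11 = 149/11 = 13.5455
Py = (7*(-28) + 4*27)/11 = -88/11 = -8.0000

P = (13.5455, -8.0000)


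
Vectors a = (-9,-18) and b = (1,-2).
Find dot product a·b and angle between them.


a·b = -9*1 - 18*(-2) = -9 + 36 = 27
|a| = sqrt(81+324) = 20.1246
|b| = sqrt(1+4) = 2.2361
cos(theta) = 27/(sqrt(405)*sqrt(5)) = 27/sqrt(2025) = 0.600000
theta = arccos(27/sqrt(2025)) = 53.1301 degrees

a·b = 27, theta = 53.1301 deg


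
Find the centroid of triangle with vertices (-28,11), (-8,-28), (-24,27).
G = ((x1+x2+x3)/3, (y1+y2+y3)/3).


Gx = (-28- 8- 24)/3 = -60/3 = -20.0000
Gy = (11- 28+27)/3 = 10/3 = 3.3333

G = (-20.0000, 3.3333)


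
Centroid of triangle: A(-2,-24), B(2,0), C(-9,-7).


Gx = (-2+2- 9)/3 = -9/3 = -3.0000
Gy = (-24+0- 7)/3 = -31/3 = -10.3333

G = (-3.0000, -10.3333)


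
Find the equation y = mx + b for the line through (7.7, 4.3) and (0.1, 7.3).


m = (3.0)/(-7.6) = -0.3947
b = y1 - m*x1 = 4.3 - (3.0*7.7)/(-7.6) = 4.3 + 3.0395 = 7.3395

y = -0.3947x + 7.3395


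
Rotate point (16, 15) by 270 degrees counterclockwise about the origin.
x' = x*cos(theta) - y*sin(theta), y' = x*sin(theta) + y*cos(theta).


cos(270) = 0, sin(270) = -1
x' = 16*0 - 15*(-1) = 15
y' = 16*(-1) + 15*0 = -16

(15, -16)


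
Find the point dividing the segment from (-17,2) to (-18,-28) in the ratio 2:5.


Px = (2*(-18) + 5*(-17))/7 = -121/7 = -17.2857
Py = (2*(-28) + 5*2)/7 = -46/7 = -6.5714

P = (-17.2857, -6.5714)


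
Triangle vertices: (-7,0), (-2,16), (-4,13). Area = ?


-7*(16-13) = -21
-2*(13-0) = -26
-4*(0-16) = 64
sum = 17
Area = |17|/2 = 8.5000

8.5000 sq units


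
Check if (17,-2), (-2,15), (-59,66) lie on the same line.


17*(15-66) - 2*(66+ 2) - 59*(-2-15)
= -867 - 136 + 1003 = 0

Yes, collinear (determinant = 0)


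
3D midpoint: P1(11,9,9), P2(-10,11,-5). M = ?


Mx = (11- 10)/2 = 0.5000
My = (9+11)/2 = 10.0000
Mz = (9- 5)/2 = 2.0000

M = (0.5000, 10.0000, 2.0000)


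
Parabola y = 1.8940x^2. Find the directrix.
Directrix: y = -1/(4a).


a = 1.8940
1/(4a) = 0.1320
directrix: y = -0.1320 = -0.1320

y = -0.1320


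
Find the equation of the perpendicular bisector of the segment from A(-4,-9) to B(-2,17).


Midpoint = (-3, 4)
Slope of AB = dy/dx = 26/2 = 13.0000
Perp slope = -dx/dy = -2/26 = -0.0769
b = My - (perp slope)*Mx = 4 + (2*(-3))/26 = 4 - 0.2308 = 3.7692

y = -0.0769x + 3.7692


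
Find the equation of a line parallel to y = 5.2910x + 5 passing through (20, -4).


Parallel lines have equal slopes.
m2 = 5.2910
b2 = -4 - 5.2910*20 = -109.8200

y = 5.2910x - 109.8200


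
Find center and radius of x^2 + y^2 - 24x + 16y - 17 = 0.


h = -D/2 = 24/2 = 12
k = -E/2 = -16/2 = -8
r^2 = h^2 + k^2 - F = 144 + 64 + 17 = 225
r = 15

Center (12, -8), radius = 15


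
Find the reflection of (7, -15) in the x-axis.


Reflection rule for x-axis: (x, -y)
(7, -15) -> (7, 15)

(7, 15)


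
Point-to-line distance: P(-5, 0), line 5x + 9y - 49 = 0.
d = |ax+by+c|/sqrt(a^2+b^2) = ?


|5*(-5) + 9*0 - 49| = |-74| = 74
sqrt(25 + 81) = sqrt(106) = 10.2956
d = 74/sqrt(106) = 7.1875

7.1875


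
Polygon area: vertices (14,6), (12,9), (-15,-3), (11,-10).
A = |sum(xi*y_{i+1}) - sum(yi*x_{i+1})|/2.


sum(xi*y_{i+1}) = 14*9 + 12*(-3) - 15*(-10) + 11*6 = 306
sum(yi*x_{i+1}) = 6*12 + 9*(-15) - 3*11 - 10*14 = -236
Area = |306 + 236|/2 = 542/2 = 271.0000

271.0000 sq units


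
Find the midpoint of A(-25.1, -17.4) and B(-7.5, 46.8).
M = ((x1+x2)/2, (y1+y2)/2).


Mx = (-25.1 - 7.5)/2 = -32.6/2 = -16.3000
My = (-17.4 + 46.8)/2 = 29.4/2 = 14.7000

(-16.3000, 14.7000)


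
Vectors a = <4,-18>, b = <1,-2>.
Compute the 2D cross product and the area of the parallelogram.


cross = 4*(-2) + 18*1 = -8 + 18 = 10
Parallelogram area = |10| = 10

cross = 10, parallelogram area = 10


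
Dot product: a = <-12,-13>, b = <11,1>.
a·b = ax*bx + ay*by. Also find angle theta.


a·b = -12*11 - 13*1 = -132 - 13 = -145
|a| = sqrt(144+169) = 17.6918
|b| = sqrt(121+1) = 11.0454
cos(theta) = -145/(sqrt(313)*sqrt(122)) = -145/sqrt(38186) = -0.742021
theta = arccos(-145/sqrt(38186)) = 137.9038 degrees

a·b = -145, theta = 137.9038 deg


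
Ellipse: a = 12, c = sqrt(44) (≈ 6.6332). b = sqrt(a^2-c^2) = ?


b^2 = 12^2 - (sqrt(44))^2 = 144 - 44 = 100
b = sqrt(100) = 10

b = 10


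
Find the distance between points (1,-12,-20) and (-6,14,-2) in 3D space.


dx=-7, dy=26, dz=18
d = sqrt(49+676+324) = sqrt(1049) = 32.3883

32.3883


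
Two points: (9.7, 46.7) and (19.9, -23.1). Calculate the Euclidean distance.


dx = 19.9 - 9.7 = 10.2
dy = -23.1 - 46.7 = -69.8
d = sqrt(104.04 + 4872.04) = sqrt(4976.08) = 70.5413

70.5413


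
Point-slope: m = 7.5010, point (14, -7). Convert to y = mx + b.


y + 7 = 7.5010(x - 14)
y = 7.5010x - 7 - 7.5010*14
y = 7.5010x - 112.0140

y = 7.5010x - 112.0140


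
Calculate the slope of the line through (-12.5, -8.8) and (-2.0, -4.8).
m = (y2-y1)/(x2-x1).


dy = -4.8 + 8.8 = 4
dx = -2.0 + 12.5 = 10.5
m = 4/10.5 = 0.3810

m = 0.3810


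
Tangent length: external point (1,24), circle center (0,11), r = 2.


d = sqrt((1-0)^2 + (24-11)^2) = sqrt(1+169) = 13.0384
L = sqrt(170.0000 - 4) = sqrt(166.0000) = 12.8841

12.8841


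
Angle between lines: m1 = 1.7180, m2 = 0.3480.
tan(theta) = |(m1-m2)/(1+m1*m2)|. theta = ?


m1-m2 = 1.37
1+m1*m2 = 1.597864
tan(theta) = |1.37/1.597864| = 0.857395
theta = arctan(|1.37/1.597864|) = 40.6096 degrees (acute angle)

40.6096 degrees


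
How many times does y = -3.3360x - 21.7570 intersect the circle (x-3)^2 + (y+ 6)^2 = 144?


Substitute y = -3.3360x - 21.7570: (x-3)^2 + (-3.3360x- 21.7570+ 6)^2 = 144
Expand to Ax^2 + Bx + C = 0, where b-k = -15.757
A = 1+m^2 = 12.128896
B = 2(m(b-k) - h) = 2(-3.3360*(-15.757) - 3) = 99.130704
C = h^2 + (b-k)^2 - r^2 = 9 + 248.283049 - 144 = 113.283049
disc = B^2-4AC = 9826.8965 - 5495.9933 = 4330.9032
disc > 0

2 intersection points


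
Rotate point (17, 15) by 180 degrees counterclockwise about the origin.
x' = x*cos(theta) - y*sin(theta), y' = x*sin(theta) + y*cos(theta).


cos(180) = -1, sin(180) = 0
x' = 17*(-1) - 15*0 = -17
y' = 17*0 + 15*(-1) = -15

(-17, -15)


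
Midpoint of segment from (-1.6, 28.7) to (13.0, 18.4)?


Mx = (-1.6 + 13.0)/2 = 11.4/2 = 5.7000
My = (28.7 + 18.4)/2 = 47.1/2 = 23.5500

(5.7000, 23.5500)


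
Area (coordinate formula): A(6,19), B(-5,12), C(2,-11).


6*(12+ 11) = 138
-5*(-11-19) = 150
2*(19-12) = 14
sum = 302
Area = |302|/2 = 151.0000

151.0000 sq units


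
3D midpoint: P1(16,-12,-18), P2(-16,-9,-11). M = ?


Mx = (16- 16)/2 = 0
My = (-12- 9)/2 = -10.5000
Mz = (-18- 11)/2 = -14.5000

M = (0, -10.5000, -14.5000)


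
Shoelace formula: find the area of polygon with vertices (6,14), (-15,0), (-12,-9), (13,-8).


sum(xi*y_{i+1}) = 6*0 - 15*(-9) - 12*(-8) + 13*14 = 413
sum(yi*x_{i+1}) = 14*(-15) + 0*(-12) - 9*13 - 8*6 = -375
Area = |413 + 375|/2 = 788/2 = 394.0000

394.0000 sq units


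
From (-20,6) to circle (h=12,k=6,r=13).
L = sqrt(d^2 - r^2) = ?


d = sqrt((-20-12)^2 + (6-6)^2) = sqrt(1024+0) = 32.0000
L = sqrt(1024.0000 - 169) = sqrt(855.0000) = 29.2404

29.2404


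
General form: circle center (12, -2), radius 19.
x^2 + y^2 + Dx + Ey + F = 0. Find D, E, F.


(x-12)^2 + (y+ 2)^2 = 19^2
D = -2h = -24, E = -2k = 4
F = h^2+k^2-r^2 = 144+4-361 = -213

D = -24, E = 4, F = -213


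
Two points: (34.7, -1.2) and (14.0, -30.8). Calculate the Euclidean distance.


dx = 14.0 - 34.7 = -20.7
dy = -30.8 + 1.2 = -29.6
d = sqrt(428.49 + 876.16) = sqrt(1304.65) = 36.1199

36.1199


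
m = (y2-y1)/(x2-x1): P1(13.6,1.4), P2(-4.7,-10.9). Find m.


dy = -10.9 - 1.4 = -12.3
dx = -4.7 - 13.6 = -18.3
m = -12.3/(-18.3) = 0.6721

m = 0.6721


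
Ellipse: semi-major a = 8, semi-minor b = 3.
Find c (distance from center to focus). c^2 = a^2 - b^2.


c^2 = 8^2 - 3^2 = 64 - 9 = 55
c = sqrt(55) = 7.4162

c = 7.4162


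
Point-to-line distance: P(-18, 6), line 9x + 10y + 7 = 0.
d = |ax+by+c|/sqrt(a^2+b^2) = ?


|9*(-18) + 10*6 + 7| = |-95| = 95
sqrt(81 + 100) = sqrt(181) = 13.4536
d = 95/sqrt(181) = 7.0613

7.0613


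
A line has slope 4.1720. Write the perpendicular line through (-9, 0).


Perpendicular slope = -1/m1 = -1/4.1720 = -0.2397
b2 = y0 - m2*x0 = 0 - 9/4.1720 = 0 - 2.1572 = -2.1572

y = -0.2397x - 2.1572


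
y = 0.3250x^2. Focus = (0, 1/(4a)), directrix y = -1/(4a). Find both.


a = 0.3250
1/(4a) = 0.7692
Focus = (0, 0.7692)
Directrix: y = -0.7692

Focus = (0, 0.7692), Directrix: y = -0.7692


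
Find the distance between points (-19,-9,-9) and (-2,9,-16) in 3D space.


dx=17, dy=18, dz=-7
d = sqrt(289+324+49) = sqrt(662) = 25.7294

25.7294


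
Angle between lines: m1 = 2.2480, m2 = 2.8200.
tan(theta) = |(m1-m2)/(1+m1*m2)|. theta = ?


m1-m2 = -0.572
1+m1*m2 = 7.33936
tan(theta) = |-0.572/7.33936| = 0.077936
theta = arctan(|-0.572/7.33936|) = 4.4564 degrees (acute angle)

4.4564 degrees


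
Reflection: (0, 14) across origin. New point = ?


Reflection rule for origin: (-x, -y)
(0, 14) -> (0, -14)

(0, -14)


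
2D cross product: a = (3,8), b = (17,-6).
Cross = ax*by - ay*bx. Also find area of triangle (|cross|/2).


cross = 3*(-6) - 8*17 = -18 - 136 = -154
Triangle area = |-154|/2 = 154/2 = 77.0000

cross = -154, triangle area = 77.0000


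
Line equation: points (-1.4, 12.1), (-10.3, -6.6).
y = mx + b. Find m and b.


m = (-18.7)/(-8.9) = 2.1011
b = y1 - m*x1 = 12.1 - (-18.7*(-1.4))/(-8.9) = 12.1 + 2.9416 = 15.0416

y = 2.1011x + 15.0416


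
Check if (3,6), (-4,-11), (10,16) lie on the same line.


3*(-11-16) - 4*(16-6) + 10*(6+ 11)
= -81 - 40 + 170 = 49

No, not collinear (determinant = 49)


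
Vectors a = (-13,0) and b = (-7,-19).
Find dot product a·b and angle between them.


a·b = -13*(-7) + 0*(-19) = 91 + 0 = 91
|a| = sqrt(169+0) = 13.0000
|b| = sqrt(49+361) = 20.2485
cos(theta) = 91/(sqrt(169)*sqrt(410)) = 91/sqrt(69290) = 0.345705
theta = arccos(91/sqrt(69290)) = 69.7751 degrees

a·b = 91, theta = 69.7751 deg


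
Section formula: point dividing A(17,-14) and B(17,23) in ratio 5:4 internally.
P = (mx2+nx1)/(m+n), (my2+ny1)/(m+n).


Px = (5*17 + 4*17)/9 = 153/9 = 17.0000
Py = (5*23 + 4*(-14))/9 = 59/9 = 6.5556

P = (17.0000, 6.5556)


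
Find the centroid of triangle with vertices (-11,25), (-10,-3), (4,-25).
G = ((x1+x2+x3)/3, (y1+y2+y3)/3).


Gx = (-11- 10+4)/3 = -17/3 = -5.6667
Gy = (25- 3- 25)/3 = -3/3 = -1.0000

G = (-5.6667, -1.0000)


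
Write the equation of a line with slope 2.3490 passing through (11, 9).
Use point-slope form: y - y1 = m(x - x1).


y - 9 = 2.3490(x - 11)
y = 2.3490x + 9 - 2.3490*11
y = 2.3490x - 16.8390

y = 2.3490x - 16.8390


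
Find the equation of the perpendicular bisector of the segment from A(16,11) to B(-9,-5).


Midpoint = (3.5, 3)
Slope of AB = dy/dx = -16/(-25) = 0.6400
Perp slope = -dx/dy = -25/16 = -1.5625
b = My - (perp slope)*Mx = 3 + (-25*3.5)/(-16) = 3 + 5.4688 = 8.4688

y = -1.5625x + 8.4688


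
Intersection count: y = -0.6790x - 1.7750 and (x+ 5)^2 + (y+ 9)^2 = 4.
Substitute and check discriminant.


Substitute y = -0.6790x - 1.7750: (x+ 5)^2 + (-0.6790x- 1.7750+ 9)^2 = 4
Expand to Ax^2 + Bx + C = 0, where b-k = 7.225
A = 1+m^2 = 1.461041
B = 2(m(b-k) - h) = 2(-0.6790*7.225 + 5) = 0.18845
C = h^2 + (b-k)^2 - r^2 = 25 + 52.200625 - 4 = 73.200625
disc = B^2-4AC = 0.0355 - 427.7965 = -427.7610
disc < 0

0 intersection points


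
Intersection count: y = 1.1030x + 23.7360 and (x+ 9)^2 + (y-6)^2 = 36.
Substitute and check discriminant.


Substitute y = 1.1030x + 23.7360: (x+ 9)^2 + (1.1030x+23.7360-6)^2 = 36
Expand to Ax^2 + Bx + C = 0, where b-k = 17.736
A = 1+m^2 = 2.216609
B = 2(m(b-k) - h) = 2(1.1030*17.736 + 9) = 57.125616
C = h^2 + (b-k)^2 - r^2 = 81 + 314.565696 - 36 = 359.565696
disc = B^2-4AC = 3263.3360 - 3188.0662 = 75.2698
disc > 0

2 intersection points


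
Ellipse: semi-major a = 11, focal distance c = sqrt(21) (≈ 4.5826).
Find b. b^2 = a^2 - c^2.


b^2 = 11^2 - (sqrt(21))^2 = 121 - 21 = 100
b = sqrt(100) = 10

b = 10


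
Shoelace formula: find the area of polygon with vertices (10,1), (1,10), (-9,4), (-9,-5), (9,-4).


sum(xi*y_{i+1}) = 10*10 + 1*4 - 9*(-5) - 9*(-4) + 9*1 = 194
sum(yi*x_{i+1}) = 1*1 + 10*(-9) + 4*(-9) - 5*9 - 4*10 = -210
Area = |194 + 210|/2 = 404/2 = 202.0000

202.0000 sq units


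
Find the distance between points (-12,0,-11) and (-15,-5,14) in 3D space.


dx=-3, dy=-5, dz=25
d = sqrt(9+25+625) = sqrt(659) = 25.6710

25.6710


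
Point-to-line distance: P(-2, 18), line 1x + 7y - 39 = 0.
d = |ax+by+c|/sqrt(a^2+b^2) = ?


|1*(-2) + 7*18 - 39| = |85| = 85
sqrt(1 + 49) = sqrt(50) = 7.0711
d = 85/sqrt(50) = 12.0208

12.0208


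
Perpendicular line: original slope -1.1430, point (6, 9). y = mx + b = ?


Perpendicular slope = -1/m1 = -1/(-1.1430) = 0.8749
b2 = y0 - m2*x0 = 9 + 6/(-1.1430) = 9 - 5.2493 = 3.7507

y = 0.8749x + 3.7507


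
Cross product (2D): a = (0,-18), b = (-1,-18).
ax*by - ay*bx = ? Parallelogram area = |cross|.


cross = 0*(-18) + 18*(-1) = 0 - 18 = -18
Parallelogram area = |-18| = 18

cross = -18, parallelogram area = 18


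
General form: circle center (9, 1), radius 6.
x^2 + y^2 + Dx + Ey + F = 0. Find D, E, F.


(x-9)^2 + (y-1)^2 = 6^2
D = -2h = -18, E = -2k = -2
F = h^2+k^2-r^2 = 81+1-36 = 46

D = -18, E = -2, F = 46


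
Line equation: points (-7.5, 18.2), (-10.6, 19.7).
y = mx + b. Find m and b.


m = (1.5)/(-3.1) = -0.4839
b = y1 - m*x1 = 18.2 - (1.5*(-7.5))/(-3.1) = 18.2 - 3.6290 = 14.5710

y = -0.4839x + 14.5710


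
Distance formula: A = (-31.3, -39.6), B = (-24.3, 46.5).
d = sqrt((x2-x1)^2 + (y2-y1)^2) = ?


dx = -24.3 + 31.3 = 7.0
dy = 46.5 + 39.6 = 86.1
d = sqrt(49.0 + 7413.21) = sqrt(7462.21) = 86.3841

86.3841


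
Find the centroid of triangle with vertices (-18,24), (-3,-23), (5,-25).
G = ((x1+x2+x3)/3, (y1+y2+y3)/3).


Gx = (-18- 3+5)/3 = -16/3 = -5.3333
Gy = (24- 23- 25)/3 = -24/3 = -8.0000

G = (-5.3333, -8.0000)


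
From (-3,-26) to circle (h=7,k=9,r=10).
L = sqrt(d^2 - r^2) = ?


d = sqrt((-3-7)^2 + (-26-9)^2) = sqrt(100+1225) = 36.4005
L = sqrt(1325.0000 - 100) = sqrt(1225.0000) = 35.0000

35.0000


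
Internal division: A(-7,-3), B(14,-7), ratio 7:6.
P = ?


Px = (7*14 + 6*(-7))/13 = 56/13 = 4.3077
Py = (7*(-7) + 6*(-3))/13 = -67/13 = -5.1538

P = (4.3077, -5.1538)


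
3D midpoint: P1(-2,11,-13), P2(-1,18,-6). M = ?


Mx = (-2- 1)/2 = -1.5000
My = (11+18)/2 = 14.5000
Mz = (-13- 6)/2 = -9.5000

M = (-1.5000, 14.5000, -9.5000)


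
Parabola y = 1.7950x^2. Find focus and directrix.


a = 1.7950
1/(4a) = 0.1393
Focus = (0, 0.1393)
Directrix: y = -0.1393

Focus = (0, 0.1393), Directrix: y = -0.1393


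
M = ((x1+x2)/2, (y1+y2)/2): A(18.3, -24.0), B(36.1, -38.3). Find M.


Mx = (18.3 + 36.1)/2 = 54.4/2 = 27.2000
My = (-24.0 - 38.3)/2 = -62.3/2 = -31.1500

(27.2000, -31.1500)
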